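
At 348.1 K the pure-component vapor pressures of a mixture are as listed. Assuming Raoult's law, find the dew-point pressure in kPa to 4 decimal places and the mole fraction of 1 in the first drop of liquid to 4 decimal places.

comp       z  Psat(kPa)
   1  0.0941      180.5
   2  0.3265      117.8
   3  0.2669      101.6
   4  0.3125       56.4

At the dew point ψ → 1, so Σzᵢ/Kᵢ = 1 with Kᵢ = Pᵢˢᵃᵗ/P ⇒ 1/P = Σzᵢ/Pᵢˢᵃᵗ.
1/P = 0.0941/180.5 + 0.3265/117.8 + 0.2669/101.6 + 0.3125/56.4 = 0.0114607 ⇒ P = 87.2545 kPa
xᵢ = zᵢP/Pᵢˢᵃᵗ ⇒ x_1 = 0.0941·87.2545/180.5 = 0.0455

Pdew = 87.2545 kPa, x_1 = 0.0455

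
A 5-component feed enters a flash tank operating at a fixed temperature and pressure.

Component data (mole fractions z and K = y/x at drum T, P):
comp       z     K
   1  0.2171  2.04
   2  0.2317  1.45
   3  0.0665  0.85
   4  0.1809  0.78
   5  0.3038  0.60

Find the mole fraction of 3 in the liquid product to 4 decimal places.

Let ψ = V/F and solve Σ zᵢ(Kᵢ−1)/(1+ψ(Kᵢ−1)) = 0.
Check two-phase: ΣzᵢKᵢ = 1.1588 > 1 and Σzᵢ/Kᵢ = 1.0827 > 1, so g(0) = 0.1588 > 0 and g(1) = -0.0827 < 0.
Iterate (Newton) starting at ψ = 0.5:
  ψ = 0.5000: g = 0.02626, g' = -0.2217 → ψ = 0.6185
  ψ = 0.6185: g = 0.00045, g' = -0.2150 → ψ = 0.6205
Converged at ψ = 0.6205.
Compositions from xᵢ = zᵢ/(1+ψ(Kᵢ−1)), yᵢ = Kᵢxᵢ:
  1: x = 0.1319, y = 0.2692
  2: x = 0.1811, y = 0.2626
  3: x = 0.0733, y = 0.0623
  4: x = 0.2095, y = 0.1634
  5: x = 0.4041, y = 0.2425

x_3 = 0.0733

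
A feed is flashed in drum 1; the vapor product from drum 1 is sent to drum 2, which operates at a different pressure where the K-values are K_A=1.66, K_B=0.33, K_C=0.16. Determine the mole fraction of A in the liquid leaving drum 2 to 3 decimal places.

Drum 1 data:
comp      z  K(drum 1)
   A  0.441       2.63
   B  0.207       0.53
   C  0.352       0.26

x_A (drum 2) = 0.535

Drum 1:
Let ψ₁ = V/F and solve Σ zᵢ(Kᵢ−1)/(1+ψ₁(Kᵢ−1)) = 0.
g(0) = ΣzᵢKᵢ − 1 = 0.361 and g(1) = 1 − Σzᵢ/Kᵢ = -0.912, so a root lies in (0, 1).
Newton iteration, ψ₁⁰ = 0.5:
  ψ₁ = 0.500: g = -0.1446, g' = -0.919 → ψ₁ = 0.343
  ψ₁ = 0.343: g = -0.0038, g' = -0.893 → ψ₁ = 0.339
Converged at ψ₁ = 0.339.
Drum-1 compositions:
  A: x = 0.284, y = 0.747
  B: x = 0.246, y = 0.130
  C: x = 0.470, y = 0.122
Drum-2 feed = drum-1 vapor: z₂ = (0.7474, 0.1305, 0.1221).
Drum 2:
Iterate (Newton) starting at ψ₂ = 0.5:
  ψ₂ = 0.500: g = 0.0626, g' = -0.573 → ψ₂ = 0.609
  ψ₂ = 0.609: g = -0.0060, g' = -0.694 → ψ₂ = 0.601
Converged at ψ₂ = 0.601.
  A: x = 0.535, y = 0.889
  B: x = 0.218, y = 0.072
  C: x = 0.246, y = 0.039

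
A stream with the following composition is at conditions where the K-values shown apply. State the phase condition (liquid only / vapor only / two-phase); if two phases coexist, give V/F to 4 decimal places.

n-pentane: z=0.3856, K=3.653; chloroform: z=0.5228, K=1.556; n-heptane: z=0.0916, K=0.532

ΣzᵢKᵢ = 2.2708; Σzᵢ/Kᵢ = 0.6137.
Since Σzᵢ/Kᵢ < 1 the mixture is above its dew point — single vapor phase.

vapor only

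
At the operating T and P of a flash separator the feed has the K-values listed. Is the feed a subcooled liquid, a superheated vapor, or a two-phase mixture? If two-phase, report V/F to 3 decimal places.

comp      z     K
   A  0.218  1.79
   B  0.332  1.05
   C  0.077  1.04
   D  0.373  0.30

ΣzᵢKᵢ = 0.931; Σzᵢ/Kᵢ = 1.755.
Since ΣzᵢKᵢ < 1 the mixture is below its bubble point — single liquid phase.

subcooled liquid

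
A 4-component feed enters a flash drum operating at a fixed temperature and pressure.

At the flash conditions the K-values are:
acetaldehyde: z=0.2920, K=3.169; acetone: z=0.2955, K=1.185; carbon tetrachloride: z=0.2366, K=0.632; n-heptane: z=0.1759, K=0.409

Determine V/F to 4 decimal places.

V/F = 0.7115

Material balance + equilibrium reduce to Σ zᵢ(Kᵢ−1)/(1+V/F(Kᵢ−1)) = 0.
Check two-phase: ΣzᵢKᵢ = 1.4970 > 1 and Σzᵢ/Kᵢ = 1.1460 > 1, so g(0) = 0.4970 > 0 and g(1) = -0.1460 < 0.
Newton–Raphson from V/F = 0.5:
  V/F = 0.5000: g = 0.09961, g' = -0.4965 → V/F = 0.7006
  V/F = 0.7006: g = 0.00502, g' = -0.4614 → V/F = 0.7115
Converged at V/F = 0.7115.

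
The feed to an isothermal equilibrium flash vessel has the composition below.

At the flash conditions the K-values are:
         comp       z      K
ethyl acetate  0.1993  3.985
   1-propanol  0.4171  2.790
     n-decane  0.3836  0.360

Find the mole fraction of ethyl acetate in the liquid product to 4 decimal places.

Rachford–Rice: g(ψ) = Σ zᵢ(Kᵢ−1)/(1+ψ(Kᵢ−1)) = 0.
Check two-phase: ΣzᵢKᵢ = 2.0960 > 1 and Σzᵢ/Kᵢ = 1.2651 > 1, so g(0) = 1.0960 > 0 and g(1) = -0.2651 < 0.
Newton–Raphson from ψ = 0.5:
  ψ = 0.5000: g = 0.27163, g' = -0.9978 → ψ = 0.7722
  ψ = 0.7722: g = 0.00799, g' = -1.0123 → ψ = 0.7801
Converged at ψ = 0.7801.
Compositions from xᵢ = zᵢ/(1+ψ(Kᵢ−1)), yᵢ = Kᵢxᵢ:
  ethyl acetate: x = 0.0599, y = 0.2386
  1-propanol: x = 0.1741, y = 0.4856
  n-decane: x = 0.7661, y = 0.2758

x_ethyl acetate = 0.0599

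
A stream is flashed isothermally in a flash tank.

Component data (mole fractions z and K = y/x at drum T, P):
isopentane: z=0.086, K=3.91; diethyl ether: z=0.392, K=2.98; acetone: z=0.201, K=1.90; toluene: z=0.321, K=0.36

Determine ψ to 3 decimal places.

ψ = 0.864

Rachford–Rice: g(ψ) = Σ zᵢ(Kᵢ−1)/(1+ψ(Kᵢ−1)) = 0.
g(0) = ΣzᵢKᵢ − 1 = 1.002 and g(1) = 1 − Σzᵢ/Kᵢ = -0.151, so a root lies in (0, 1).
Newton iteration, ψ⁰ = 0.5:
  ψ = 0.500: g = 0.3146, g' = -0.871 → ψ = 0.861
  ψ = 0.861: g = 0.0024, g' = -0.974 → ψ = 0.864
Converged at ψ = 0.864.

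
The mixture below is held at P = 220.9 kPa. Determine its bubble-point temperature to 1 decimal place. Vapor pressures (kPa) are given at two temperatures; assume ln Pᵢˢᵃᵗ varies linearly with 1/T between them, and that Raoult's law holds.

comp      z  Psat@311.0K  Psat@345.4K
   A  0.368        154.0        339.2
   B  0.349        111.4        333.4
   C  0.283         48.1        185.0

Bubble-point temperature: ΣzᵢPᵢˢᵃᵗ(T) = P. Interpolate ln Pᵢˢᵃᵗ = aᵢ + bᵢ/T.
  T = 311.0 K: ΣzᵢPᵢˢᵃᵗ = 109.16 kPa
  T = 345.4 K: ΣzᵢPᵢˢᵃᵗ = 293.54 kPa
  T = 328.2 K: ΣzᵢPᵢˢᵃᵗ = 182.74 kPa
  T = 336.8 K: ΣzᵢPᵢˢᵃᵗ = 232.73 kPa
  T = 332.5 K: ΣzᵢPᵢˢᵃᵗ = 206.48 kPa
  T = 334.6 K: ΣzᵢPᵢˢᵃᵗ = 218.98 kPa
Interpolating between 334.6 K and 336.8 K gives T ≈ 334.9 K.

T = 334.9 K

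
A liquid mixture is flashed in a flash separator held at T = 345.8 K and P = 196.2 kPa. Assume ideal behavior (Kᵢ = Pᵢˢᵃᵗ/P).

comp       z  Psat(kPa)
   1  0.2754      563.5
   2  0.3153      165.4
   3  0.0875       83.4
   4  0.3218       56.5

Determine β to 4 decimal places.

β = 0.2000

Raoult's law: Kᵢ = Pᵢˢᵃᵗ/P = Pᵢˢᵃᵗ/196.2.
  K_1 = 563.5/196.2 = 2.872069, K_2 = 165.4/196.2 = 0.843017, K_3 = 83.4/196.2 = 0.425076, K_4 = 56.5/196.2 = 0.287971
Rachford–Rice: g(β) = Σ zᵢ(Kᵢ−1)/(1+β(Kᵢ−1)) = 0.
Check two-phase: ΣzᵢKᵢ = 1.1866 > 1 and Σzᵢ/Kᵢ = 1.7932 > 1, so g(0) = 0.1866 > 0 and g(1) = -0.7932 < 0.
Newton iteration, β⁰ = 0.5:
  β = 0.5000: g = -0.21381, g' = -0.7170 → β = 0.2018
  β = 0.2018: g = -0.00140, g' = -0.7762 → β = 0.2000
Converged at β = 0.2000.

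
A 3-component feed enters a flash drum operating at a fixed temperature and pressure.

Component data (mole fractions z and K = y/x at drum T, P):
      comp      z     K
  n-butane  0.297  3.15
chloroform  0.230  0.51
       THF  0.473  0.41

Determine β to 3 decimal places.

β = 0.205

Newton–Raphson from β = 0.68:
  β = 0.680: g = -0.3757, g' = -0.810 → β = 0.216
  β = 0.216: g = -0.0099, g' = -0.925 → β = 0.205
Converged at β = 0.205.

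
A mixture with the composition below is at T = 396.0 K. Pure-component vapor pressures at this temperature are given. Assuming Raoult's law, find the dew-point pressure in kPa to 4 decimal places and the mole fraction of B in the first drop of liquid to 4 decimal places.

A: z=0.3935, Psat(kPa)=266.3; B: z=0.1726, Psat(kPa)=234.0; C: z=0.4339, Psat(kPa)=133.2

At the dew point ψ → 1, so Σzᵢ/Kᵢ = 1 with Kᵢ = Pᵢˢᵃᵗ/P ⇒ 1/P = Σzᵢ/Pᵢˢᵃᵗ.
1/P = 0.3935/266.3 + 0.1726/234.0 + 0.4339/133.2 = 0.0054728 ⇒ P = 182.7228 kPa
xᵢ = zᵢP/Pᵢˢᵃᵗ ⇒ x_B = 0.1726·182.7228/234.0 = 0.1348

Pdew = 182.7228 kPa, x_B = 0.1348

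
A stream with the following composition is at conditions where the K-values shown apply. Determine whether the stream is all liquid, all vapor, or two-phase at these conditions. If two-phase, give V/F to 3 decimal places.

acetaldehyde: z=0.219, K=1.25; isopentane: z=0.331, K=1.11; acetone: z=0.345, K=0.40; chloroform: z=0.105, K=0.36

all liquid

ΣzᵢKᵢ = 0.817; Σzᵢ/Kᵢ = 1.628.
Since ΣzᵢKᵢ < 1 the mixture is below its bubble point — single liquid phase.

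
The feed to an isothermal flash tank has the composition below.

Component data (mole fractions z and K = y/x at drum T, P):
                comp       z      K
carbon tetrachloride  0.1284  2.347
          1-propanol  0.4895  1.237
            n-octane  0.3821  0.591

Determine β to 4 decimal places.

Material balance + equilibrium reduce to Σ zᵢ(Kᵢ−1)/(1+β(Kᵢ−1)) = 0.
Feasibility: ΣzᵢKᵢ = 1.1327, Σzᵢ/Kᵢ = 1.0970 — both > 1, two phases present.
Newton–Raphson from β = 0.5:
  β = 0.5000: g = 0.01062, g' = -0.2062 → β = 0.5515
  β = 0.5515: g = 0.00004, g' = -0.2048 → β = 0.5517
Converged at β = 0.5517.

β = 0.5517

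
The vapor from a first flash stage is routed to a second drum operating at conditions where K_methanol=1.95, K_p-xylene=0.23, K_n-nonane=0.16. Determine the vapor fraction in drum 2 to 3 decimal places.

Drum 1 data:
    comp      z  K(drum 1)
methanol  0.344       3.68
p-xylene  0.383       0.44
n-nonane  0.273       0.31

V/F (drum 2) = 0.536

Drum 1:
Rachford–Rice: g(ψ₁) = Σ zᵢ(Kᵢ−1)/(1+ψ₁(Kᵢ−1)) = 0.
Check two-phase: ΣzᵢKᵢ = 1.519 > 1 and Σzᵢ/Kᵢ = 1.845 > 1, so g(0) = 0.519 > 0 and g(1) = -0.845 < 0.
Newton iteration, ψ₁⁰ = 0.47:
  ψ₁ = 0.470: g = -0.1619, g' = -0.990 → ψ₁ = 0.306
  ψ₁ = 0.306: g = 0.0084, g' = -1.129 → ψ₁ = 0.314
Converged at ψ₁ = 0.314.
Drum-1 compositions:
  methanol: x = 0.187, y = 0.688
  p-xylene: x = 0.465, y = 0.204
  n-nonane: x = 0.348, y = 0.108
Drum-2 feed = drum-1 vapor: z₂ = (0.6875, 0.2045, 0.1080).
Drum 2:
Material balance + equilibrium reduce to Σ zᵢ(Kᵢ−1)/(1+ψ₂(Kᵢ−1)) = 0.
Check two-phase: ΣzᵢKᵢ = 1.405 > 1 and Σzᵢ/Kᵢ = 1.917 > 1, so g(0) = 0.405 > 0 and g(1) = -0.917 < 0.
Newton iteration, ψ₂⁰ = 0.32:
  ψ₂ = 0.320: g = 0.1678, g' = -0.721 → ψ₂ = 0.553
  ψ₂ = 0.553: g = -0.0153, g' = -0.900 → ψ₂ = 0.536
Converged at ψ₂ = 0.536.
  methanol: x = 0.456, y = 0.889
  p-xylene: x = 0.348, y = 0.080
  n-nonane: x = 0.196, y = 0.031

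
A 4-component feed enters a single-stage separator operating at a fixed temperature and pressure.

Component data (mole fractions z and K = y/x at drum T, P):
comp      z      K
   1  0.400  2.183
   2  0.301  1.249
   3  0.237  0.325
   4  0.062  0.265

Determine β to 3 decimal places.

β = 0.586

Rachford–Rice: g(β) = Σ zᵢ(Kᵢ−1)/(1+β(Kᵢ−1)) = 0.
Check two-phase: ΣzᵢKᵢ = 1.343 > 1 and Σzᵢ/Kᵢ = 1.387 > 1, so g(0) = 0.343 > 0 and g(1) = -0.387 < 0.
Iterate (Newton) starting at β = 0.5:
  β = 0.500: g = 0.0505, g' = -0.566 → β = 0.589
  β = 0.589: g = -0.0018, g' = -0.610 → β = 0.586
Converged at β = 0.586.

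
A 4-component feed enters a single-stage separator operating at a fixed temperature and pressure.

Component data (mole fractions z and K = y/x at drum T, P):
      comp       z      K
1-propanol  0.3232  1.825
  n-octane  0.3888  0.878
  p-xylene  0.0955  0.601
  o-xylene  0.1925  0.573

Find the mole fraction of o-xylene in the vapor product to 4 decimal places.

Rachford–Rice: g(ψ) = Σ zᵢ(Kᵢ−1)/(1+ψ(Kᵢ−1)) = 0.
g(0) = ΣzᵢKᵢ − 1 = 0.0989 and g(1) = 1 − Σzᵢ/Kᵢ = -0.1148, so a root lies in (0, 1).
Iterate (Newton) starting at ψ = 0.47:
  ψ = 0.4700: g = -0.00792, g' = -0.1987 → ψ = 0.4302
  ψ = 0.4302: g = 0.00005, g' = -0.2011 → ψ = 0.4304
Converged at ψ = 0.4304.
Compositions from xᵢ = zᵢ/(1+ψ(Kᵢ−1)), yᵢ = Kᵢxᵢ:
  1-propanol: x = 0.2385, y = 0.4353
  n-octane: x = 0.4103, y = 0.3603
  p-xylene: x = 0.1153, y = 0.0693
  o-xylene: x = 0.2358, y = 0.1351

y_o-xylene = 0.1351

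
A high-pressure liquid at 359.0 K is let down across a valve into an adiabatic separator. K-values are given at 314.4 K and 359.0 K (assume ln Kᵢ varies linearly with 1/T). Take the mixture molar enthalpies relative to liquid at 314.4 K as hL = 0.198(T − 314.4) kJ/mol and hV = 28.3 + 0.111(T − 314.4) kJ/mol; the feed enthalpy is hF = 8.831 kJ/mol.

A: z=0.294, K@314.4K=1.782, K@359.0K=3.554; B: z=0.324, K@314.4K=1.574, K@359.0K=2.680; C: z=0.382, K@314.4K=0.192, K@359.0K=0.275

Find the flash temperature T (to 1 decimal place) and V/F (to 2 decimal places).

Adiabatic flash: solve Rachford–Rice at each trial T, then check hF = ψ·hV(T) + (1−ψ)·hL(T).
  T = 314.4 K: K = (1.782, 1.574, 0.192), RR gives ψ = 0.196, H_out = 5.536 kJ/mol
  T = 359.0 K: K = (3.554, 2.680, 0.275), RR gives ψ = 0.665, H_out = 25.082 kJ/mol
  T = 336.7 K: K = (2.575, 2.090, 0.233), RR gives ψ = 0.512, H_out = 17.914 kJ/mol
  T = 325.5 K: K = (2.154, 1.822, 0.212), RR gives ψ = 0.391, H_out = 12.888 kJ/mol
  T = 319.9 K: K = (1.961, 1.694, 0.202), RR gives ψ = 0.306, H_out = 9.616 kJ/mol
  T = 317.1 K: K = (1.868, 1.632, 0.197), RR gives ψ = 0.254, H_out = 7.674 kJ/mol
  T = 318.5 K: K = (1.914, 1.663, 0.199), RR gives ψ = 0.281, H_out = 8.676 kJ/mol
Linear interpolation between T = 318.5 (H_out = 8.676) and T = 319.9 (H_out = 9.616) on hF = 8.831 gives T ≈ 318.7 K, at which ψ = 0.29.

T = 318.7 K, V/F = 0.29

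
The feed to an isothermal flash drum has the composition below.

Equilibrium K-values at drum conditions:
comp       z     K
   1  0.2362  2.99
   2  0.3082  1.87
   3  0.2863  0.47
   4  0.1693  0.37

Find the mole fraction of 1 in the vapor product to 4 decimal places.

Rachford–Rice: g(V/F) = Σ zᵢ(Kᵢ−1)/(1+V/F(Kᵢ−1)) = 0.
g(0) = ΣzᵢKᵢ − 1 = 0.4798 and g(1) = 1 − Σzᵢ/Kᵢ = -0.3105, so a root lies in (0, 1).
Iterate (Newton) starting at V/F = 0.5:
  V/F = 0.5000: g = 0.06031, g' = -0.6404 → V/F = 0.5942
  V/F = 0.5942: g = 0.00018, g' = -0.6408 → V/F = 0.5945
Converged at V/F = 0.5945.
Compositions from xᵢ = zᵢ/(1+V/F(Kᵢ−1)), yᵢ = Kᵢxᵢ:
  1: x = 0.1082, y = 0.3235
  2: x = 0.2031, y = 0.3799
  3: x = 0.4180, y = 0.1965
  4: x = 0.2707, y = 0.1001

y_1 = 0.3235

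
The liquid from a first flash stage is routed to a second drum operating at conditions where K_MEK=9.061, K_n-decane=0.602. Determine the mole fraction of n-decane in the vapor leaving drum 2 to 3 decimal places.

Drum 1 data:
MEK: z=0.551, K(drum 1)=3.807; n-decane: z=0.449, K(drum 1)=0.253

y_n-decane (drum 2) = 0.574

Drum 1:
Material balance + equilibrium reduce to Σ zᵢ(Kᵢ−1)/(1+ψ₁(Kᵢ−1)) = 0.
Check two-phase: ΣzᵢKᵢ = 2.211 > 1 and Σzᵢ/Kᵢ = 1.919 > 1, so g(0) = 1.211 > 0 and g(1) = -0.919 < 0.
Binary case is linear: z₁(K₁−1)(1+ψ₁(K₂−1)) + z₂(K₂−1)(1+ψ₁(K₁−1)) = 0
⇒ ψ₁ = [z₁(K₁−1)+z₂(K₂−1)] / [−(K₁−1)(K₂−1)] = 1.2113/2.0968 = 0.578
Drum-1 compositions:
  MEK: x = 0.210, y = 0.800
  n-decane: x = 0.790, y = 0.200
Drum-2 feed = drum-1 liquid: z₂ = (0.2102, 0.7898).
Drum 2:
Material balance + equilibrium reduce to Σ zᵢ(Kᵢ−1)/(1+ψ₂(Kᵢ−1)) = 0.
Check two-phase: ΣzᵢKᵢ = 2.380 > 1 and Σzᵢ/Kᵢ = 1.335 > 1, so g(0) = 1.380 > 0 and g(1) = -0.335 < 0.
Newton iteration, ψ₂⁰ = 0.5:
  ψ₂ = 0.500: g = -0.0556, g' = -0.735 → ψ₂ = 0.424
  ψ₂ = 0.424: g = 0.0051, g' = -0.880 → ψ₂ = 0.430
Converged at ψ₂ = 0.430.
  MEK: x = 0.047, y = 0.426
  n-decane: x = 0.953, y = 0.574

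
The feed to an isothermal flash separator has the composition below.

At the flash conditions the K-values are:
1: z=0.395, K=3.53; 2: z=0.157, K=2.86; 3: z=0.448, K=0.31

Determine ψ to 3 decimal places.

Let ψ = V/F and solve Σ zᵢ(Kᵢ−1)/(1+ψ(Kᵢ−1)) = 0.
Check two-phase: ΣzᵢKᵢ = 1.982 > 1 and Σzᵢ/Kᵢ = 1.612 > 1, so g(0) = 0.982 > 0 and g(1) = -0.612 < 0.
Newton–Raphson from ψ = 0.58:
  ψ = 0.580: g = 0.0301, g' = -1.134 → ψ = 0.607
  ψ = 0.607: g = -0.0001, g' = -1.144 → ψ = 0.606
Converged at ψ = 0.606.

ψ = 0.606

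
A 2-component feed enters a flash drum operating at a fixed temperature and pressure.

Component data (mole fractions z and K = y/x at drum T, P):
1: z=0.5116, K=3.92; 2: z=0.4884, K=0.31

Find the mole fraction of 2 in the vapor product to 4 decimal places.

y_2 = 0.2507

Material balance + equilibrium reduce to Σ zᵢ(Kᵢ−1)/(1+V/F(Kᵢ−1)) = 0.
Check two-phase: ΣzᵢKᵢ = 2.1569 > 1 and Σzᵢ/Kᵢ = 1.7060 > 1, so g(0) = 1.1569 > 0 and g(1) = -0.7060 < 0.
Newton–Raphson from V/F = 0.48:
  V/F = 0.4800: g = 0.11815, g' = -1.2762 → V/F = 0.5726
  V/F = 0.5726: g = 0.00200, g' = -1.2465 → V/F = 0.5742
Converged at V/F = 0.5742.
Compositions from xᵢ = zᵢ/(1+V/F(Kᵢ−1)), yᵢ = Kᵢxᵢ:
  1: x = 0.1911, y = 0.7493
  2: x = 0.8089, y = 0.2507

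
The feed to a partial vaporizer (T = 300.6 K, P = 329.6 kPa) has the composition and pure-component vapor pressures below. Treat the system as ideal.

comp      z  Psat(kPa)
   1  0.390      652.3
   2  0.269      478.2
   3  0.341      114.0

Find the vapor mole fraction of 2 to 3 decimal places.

y_2 = 0.313

Raoult's law: Kᵢ = Pᵢˢᵃᵗ/P = Pᵢˢᵃᵗ/329.6.
  K_1 = 652.3/329.6 = 1.97907, K_2 = 478.2/329.6 = 1.45085, K_3 = 114.0/329.6 = 0.34587
Material balance + equilibrium reduce to Σ zᵢ(Kᵢ−1)/(1+V/F(Kᵢ−1)) = 0.
g(0) = ΣzᵢKᵢ − 1 = 0.280 and g(1) = 1 − Σzᵢ/Kᵢ = -0.368, so a root lies in (0, 1).
Newton–Raphson from V/F = 0.38:
  V/F = 0.380: g = 0.0850, g' = -0.497 → V/F = 0.551
  V/F = 0.551: g = -0.0036, g' = -0.550 → V/F = 0.544
Converged at V/F = 0.544.
Compositions from xᵢ = zᵢ/(1+V/F(Kᵢ−1)), yᵢ = Kᵢxᵢ:
  1: x = 0.254, y = 0.503
  2: x = 0.216, y = 0.313
  3: x = 0.530, y = 0.183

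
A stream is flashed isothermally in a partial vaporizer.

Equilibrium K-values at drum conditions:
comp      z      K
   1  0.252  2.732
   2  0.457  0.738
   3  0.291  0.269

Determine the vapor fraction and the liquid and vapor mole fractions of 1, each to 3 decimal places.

ψ = 0.126, x_1 = 0.207, y_1 = 0.565

Let ψ = V/F and solve Σ zᵢ(Kᵢ−1)/(1+ψ(Kᵢ−1)) = 0.
Check two-phase: ΣzᵢKᵢ = 1.104 > 1 and Σzᵢ/Kᵢ = 1.793 > 1, so g(0) = 0.104 > 0 and g(1) = -0.793 < 0.
Newton–Raphson from ψ = 0.5:
  ψ = 0.500: g = -0.2391, g' = -0.645 → ψ = 0.129
  ψ = 0.129: g = -0.0022, g' = -0.728 → ψ = 0.126
Converged at ψ = 0.126.
Compositions from xᵢ = zᵢ/(1+ψ(Kᵢ−1)), yᵢ = Kᵢxᵢ:
  1: x = 0.207, y = 0.565
  2: x = 0.473, y = 0.349
  3: x = 0.321, y = 0.086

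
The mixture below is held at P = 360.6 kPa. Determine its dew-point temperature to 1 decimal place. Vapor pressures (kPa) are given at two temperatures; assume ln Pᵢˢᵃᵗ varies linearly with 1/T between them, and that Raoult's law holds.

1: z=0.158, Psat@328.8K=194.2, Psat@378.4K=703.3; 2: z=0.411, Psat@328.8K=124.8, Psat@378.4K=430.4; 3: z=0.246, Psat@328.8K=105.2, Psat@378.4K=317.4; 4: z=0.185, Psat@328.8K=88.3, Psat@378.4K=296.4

Dew-point temperature: Σzᵢ·P/Pᵢˢᵃᵗ(T) = 1. Interpolate ln Pᵢˢᵃᵗ = aᵢ + bᵢ/T.
  T = 328.8 K: ΣzᵢP/Pᵢˢᵃᵗ = 3.0797
  T = 378.4 K: ΣzᵢP/Pᵢˢᵃᵗ = 0.9299
  T = 353.6 K: ΣzᵢP/Pᵢˢᵃᵗ = 1.6219
  T = 366.0 K: ΣzᵢP/Pᵢˢᵃᵗ = 1.2165
  T = 372.2 K: ΣzᵢP/Pᵢˢᵃᵗ = 1.0612
  T = 375.3 K: ΣzᵢP/Pᵢˢᵃᵗ = 0.9928
  T = 373.8 K: ΣzᵢP/Pᵢˢᵃᵗ = 1.0252
Interpolating between 373.8 K and 375.3 K gives T ≈ 375.0 K.

T = 375.0 K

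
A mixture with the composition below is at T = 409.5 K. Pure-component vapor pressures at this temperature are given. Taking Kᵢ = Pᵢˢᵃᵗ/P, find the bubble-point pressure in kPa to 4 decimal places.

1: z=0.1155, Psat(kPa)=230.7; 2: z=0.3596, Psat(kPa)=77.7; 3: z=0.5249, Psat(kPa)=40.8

At the bubble point ψ → 0, so ΣzᵢKᵢ = 1 with Kᵢ = Pᵢˢᵃᵗ/P ⇒ P = ΣzᵢPᵢˢᵃᵗ.
P = 0.1155·230.7 + 0.3596·77.7 + 0.5249·40.8 = 76.0027 kPa

Pbub = 76.0027 kPa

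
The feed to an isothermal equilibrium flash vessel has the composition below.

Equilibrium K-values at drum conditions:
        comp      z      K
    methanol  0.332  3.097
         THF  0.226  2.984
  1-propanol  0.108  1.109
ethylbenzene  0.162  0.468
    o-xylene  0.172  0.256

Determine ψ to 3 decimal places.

Let ψ = V/F and solve Σ zᵢ(Kᵢ−1)/(1+ψ(Kᵢ−1)) = 0.
Feasibility: ΣzᵢKᵢ = 1.942, Σzᵢ/Kᵢ = 1.298 — both > 1, two phases present.
Newton–Raphson from ψ = 0.56:
  ψ = 0.560: g = 0.2016, g' = -0.882 → ψ = 0.788
  ψ = 0.788: g = -0.0099, g' = -1.037 → ψ = 0.779
Converged at ψ = 0.779.

ψ = 0.779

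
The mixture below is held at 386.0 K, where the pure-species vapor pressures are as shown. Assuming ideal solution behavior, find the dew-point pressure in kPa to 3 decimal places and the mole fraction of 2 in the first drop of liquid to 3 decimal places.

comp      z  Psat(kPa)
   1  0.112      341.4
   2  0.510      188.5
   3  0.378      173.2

Pdew = 191.715 kPa, x_2 = 0.519

At the dew point ψ → 1, so Σzᵢ/Kᵢ = 1 with Kᵢ = Pᵢˢᵃᵗ/P ⇒ 1/P = Σzᵢ/Pᵢˢᵃᵗ.
1/P = 0.112/341.4 + 0.510/188.5 + 0.378/173.2 = 0.005216 ⇒ P = 191.715 kPa
xᵢ = zᵢP/Pᵢˢᵃᵗ ⇒ x_2 = 0.510·191.715/188.5 = 0.519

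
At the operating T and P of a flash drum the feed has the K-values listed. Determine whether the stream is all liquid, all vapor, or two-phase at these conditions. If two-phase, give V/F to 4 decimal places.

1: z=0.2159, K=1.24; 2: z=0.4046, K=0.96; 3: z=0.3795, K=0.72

ΣzᵢKᵢ = 0.9294; Σzᵢ/Kᵢ = 1.1227.
Since ΣzᵢKᵢ < 1 the mixture is below its bubble point — single liquid phase.

all liquid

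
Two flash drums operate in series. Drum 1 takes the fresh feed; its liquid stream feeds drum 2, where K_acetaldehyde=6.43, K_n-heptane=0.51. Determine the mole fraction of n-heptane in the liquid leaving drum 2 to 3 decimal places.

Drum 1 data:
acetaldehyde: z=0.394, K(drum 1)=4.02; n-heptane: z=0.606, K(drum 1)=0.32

x_n-heptane (drum 2) = 0.917

Drum 1:
Binary case is linear: z₁(K₁−1)(1+ψ₁(K₂−1)) + z₂(K₂−1)(1+ψ₁(K₁−1)) = 0
⇒ ψ₁ = [z₁(K₁−1)+z₂(K₂−1)] / [−(K₁−1)(K₂−1)] = 0.7778/2.0536 = 0.379
Drum-1 compositions:
  acetaldehyde: x = 0.184, y = 0.739
  n-heptane: x = 0.816, y = 0.261
Drum-2 feed = drum-1 liquid: z₂ = (0.1838, 0.8162).
Drum 2:
Rachford–Rice: g(ψ₂) = Σ zᵢ(Kᵢ−1)/(1+ψ₂(Kᵢ−1)) = 0.
Feasibility: ΣzᵢKᵢ = 1.598, Σzᵢ/Kᵢ = 1.629 — both > 1, two phases present.
Binary case is linear: z₁(K₁−1)(1+ψ₂(K₂−1)) + z₂(K₂−1)(1+ψ₂(K₁−1)) = 0
⇒ ψ₂ = [z₁(K₁−1)+z₂(K₂−1)] / [−(K₁−1)(K₂−1)] = 0.5980/2.6607 = 0.225
  acetaldehyde: x = 0.083, y = 0.532
  n-heptane: x = 0.917, y = 0.468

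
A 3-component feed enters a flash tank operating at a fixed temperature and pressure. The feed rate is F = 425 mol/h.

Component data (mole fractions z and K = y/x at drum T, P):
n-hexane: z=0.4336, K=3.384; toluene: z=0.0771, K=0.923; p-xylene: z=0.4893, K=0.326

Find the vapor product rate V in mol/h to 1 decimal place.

V = 199.2 mol/h

Newton–Raphson from ψ = 0.5:
  ψ = 0.5000: g = -0.03201, g' = -1.0191 → ψ = 0.4686
  ψ = 0.4686: g = 0.00008, g' = -1.0252 → ψ = 0.4687
Converged at ψ = 0.4687.
Then V = ψ·F = 0.4687·425 = 199.2 mol/h and L = F − V = 225.8 mol/h.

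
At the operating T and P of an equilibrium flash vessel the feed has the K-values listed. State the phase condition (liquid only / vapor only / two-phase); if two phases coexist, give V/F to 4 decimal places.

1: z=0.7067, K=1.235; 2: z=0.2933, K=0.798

ΣzᵢKᵢ = 1.1068; Σzᵢ/Kᵢ = 0.9398.
Since Σzᵢ/Kᵢ < 1 the mixture is above its dew point — single vapor phase.

vapor only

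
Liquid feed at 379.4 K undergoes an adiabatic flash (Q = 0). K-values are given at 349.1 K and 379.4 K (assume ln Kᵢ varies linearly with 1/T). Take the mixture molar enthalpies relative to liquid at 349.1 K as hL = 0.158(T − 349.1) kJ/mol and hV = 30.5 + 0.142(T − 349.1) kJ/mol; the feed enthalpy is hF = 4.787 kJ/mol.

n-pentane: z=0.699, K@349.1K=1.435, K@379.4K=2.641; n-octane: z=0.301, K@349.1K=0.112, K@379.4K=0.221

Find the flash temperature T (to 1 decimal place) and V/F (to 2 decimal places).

Adiabatic flash: solve Rachford–Rice at each trial T, then check hF = ψ·hV(T) + (1−ψ)·hL(T).
  T = 349.1 K: K = (1.435, 0.112), RR gives ψ = 0.095, H_out = 2.904 kJ/mol
  T = 379.4 K: K = (2.641, 0.221), RR gives ψ = 0.714, H_out = 26.215 kJ/mol
  T = 364.2 K: K = (1.970, 0.159), RR gives ψ = 0.521, H_out = 18.154 kJ/mol
  T = 356.6 K: K = (1.685, 0.134), RR gives ψ = 0.368, H_out = 12.357 kJ/mol
  T = 352.9 K: K = (1.558, 0.123), RR gives ψ = 0.257, H_out = 8.435 kJ/mol
  T = 351.0 K: K = (1.496, 0.117), RR gives ψ = 0.184, H_out = 5.922 kJ/mol
  T = 350.1 K: K = (1.467, 0.115), RR gives ψ = 0.145, H_out = 4.566 kJ/mol
Linear interpolation between T = 350.1 (H_out = 4.566) and T = 351.0 (H_out = 5.922) on hF = 4.787 gives T ≈ 350.2 K, at which ψ = 0.15.

T = 350.2 K, V/F = 0.15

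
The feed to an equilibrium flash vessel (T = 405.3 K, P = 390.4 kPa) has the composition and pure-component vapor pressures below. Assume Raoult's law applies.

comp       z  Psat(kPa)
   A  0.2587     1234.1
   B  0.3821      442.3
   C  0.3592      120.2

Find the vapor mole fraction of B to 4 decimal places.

y_B = 0.4107

Raoult's law: Kᵢ = Pᵢˢᵃᵗ/P = Pᵢˢᵃᵗ/390.4.
  K_A = 1234.1/390.4 = 3.161117, K_B = 442.3/390.4 = 1.132941, K_C = 120.2/390.4 = 0.307889
Newton iteration, ψ⁰ = 0.5:
  ψ = 0.5000: g = -0.06382, g' = -0.6874 → ψ = 0.4072
  ψ = 0.4072: g = -0.00057, g' = -0.6815 → ψ = 0.4063
Converged at ψ = 0.4063.
Compositions from xᵢ = zᵢ/(1+ψ(Kᵢ−1)), yᵢ = Kᵢxᵢ:
  A: x = 0.1377, y = 0.4354
  B: x = 0.3625, y = 0.4107
  C: x = 0.4997, y = 0.1539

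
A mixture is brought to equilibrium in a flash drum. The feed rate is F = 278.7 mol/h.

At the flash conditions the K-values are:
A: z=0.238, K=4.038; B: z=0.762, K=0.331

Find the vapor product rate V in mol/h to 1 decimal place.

Iterate (Newton) starting at β = 0.5:
  β = 0.500: g = -0.4790, g' = -1.116 → β = 0.071
  β = 0.071: g = 0.0598, g' = -1.863 → β = 0.103
  β = 0.103: g = 0.0033, g' = -1.668 → β = 0.105
Converged at β = 0.105.
Then V = β·F = 0.1049·278.7 = 29.2 mol/h and L = F − V = 249.5 mol/h.

V = 29.2 mol/h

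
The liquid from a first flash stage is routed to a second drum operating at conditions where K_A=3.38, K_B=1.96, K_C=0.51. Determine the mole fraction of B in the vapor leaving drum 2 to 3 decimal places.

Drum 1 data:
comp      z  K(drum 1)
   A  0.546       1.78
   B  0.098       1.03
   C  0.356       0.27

y_B (drum 2) = 0.105

Drum 1:
Material balance + equilibrium reduce to Σ zᵢ(Kᵢ−1)/(1+ψ₁(Kᵢ−1)) = 0.
g(0) = ΣzᵢKᵢ − 1 = 0.169 and g(1) = 1 − Σzᵢ/Kᵢ = -0.720, so a root lies in (0, 1).
Newton–Raphson from ψ₁ = 0.58:
  ψ₁ = 0.580: g = -0.1546, g' = -0.728 → ψ₁ = 0.368
  ψ₁ = 0.368: g = -0.0214, g' = -0.555 → ψ₁ = 0.329
Converged at ψ₁ = 0.329.
Drum-1 compositions:
  A: x = 0.435, y = 0.774
  B: x = 0.097, y = 0.100
  C: x = 0.468, y = 0.126
Drum-2 feed = drum-1 liquid: z₂ = (0.4346, 0.0970, 0.4684).
Drum 2:
Newton iteration, ψ₂⁰ = 0.69:
  ψ₂ = 0.690: g = 0.1008, g' = -0.642 → ψ₂ = 0.847
  ψ₂ = 0.847: g = 0.0020, g' = -0.626 → ψ₂ = 0.850
Converged at ψ₂ = 0.850.
  A: x = 0.144, y = 0.486
  B: x = 0.053, y = 0.105
  C: x = 0.803, y = 0.409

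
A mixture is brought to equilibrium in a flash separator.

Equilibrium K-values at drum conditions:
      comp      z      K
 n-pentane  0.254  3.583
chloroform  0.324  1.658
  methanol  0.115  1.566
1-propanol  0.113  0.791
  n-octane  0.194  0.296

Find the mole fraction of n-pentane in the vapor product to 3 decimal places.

Rachford–Rice: g(ψ) = Σ zᵢ(Kᵢ−1)/(1+ψ(Kᵢ−1)) = 0.
Feasibility: ΣzᵢKᵢ = 1.774, Σzᵢ/Kᵢ = 1.138 — both > 1, two phases present.
Newton iteration, ψ⁰ = 0.32:
  ψ = 0.320: g = 0.3888, g' = -0.796 → ψ = 0.808
  ψ = 0.808: g = 0.0508, g' = -0.780 → ψ = 0.874
  ψ = 0.874: g = -0.0033, g' = -0.889 → ψ = 0.870
Converged at ψ = 0.870.
Compositions from xᵢ = zᵢ/(1+ψ(Kᵢ−1)), yᵢ = Kᵢxᵢ:
  n-pentane: x = 0.078, y = 0.280
  chloroform: x = 0.206, y = 0.342
  methanol: x = 0.077, y = 0.121
  1-propanol: x = 0.138, y = 0.109
  n-octane: x = 0.501, y = 0.148

y_n-pentane = 0.280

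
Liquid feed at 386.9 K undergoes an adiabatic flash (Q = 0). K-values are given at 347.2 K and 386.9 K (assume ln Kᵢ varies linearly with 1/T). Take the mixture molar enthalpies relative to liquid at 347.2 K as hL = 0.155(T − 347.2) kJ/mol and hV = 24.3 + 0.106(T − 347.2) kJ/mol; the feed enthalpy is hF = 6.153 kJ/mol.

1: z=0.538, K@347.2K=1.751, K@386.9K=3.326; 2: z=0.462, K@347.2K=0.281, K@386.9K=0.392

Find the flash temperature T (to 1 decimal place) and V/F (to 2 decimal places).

Adiabatic flash: solve Rachford–Rice at each trial T, then check hF = ψ·hV(T) + (1−ψ)·hL(T).
  T = 347.2 K: K = (1.751, 0.281), RR gives ψ = 0.133, H_out = 3.234 kJ/mol
  T = 386.9 K: K = (3.326, 0.392), RR gives ψ = 0.686, H_out = 21.494 kJ/mol
  T = 367.0 K: K = (2.454, 0.335), RR gives ψ = 0.491, H_out = 14.521 kJ/mol
  T = 357.1 K: K = (2.082, 0.307), RR gives ψ = 0.350, H_out = 9.870 kJ/mol
  T = 352.1 K: K = (1.910, 0.294), RR gives ψ = 0.254, H_out = 6.881 kJ/mol
  T = 349.6 K: K = (1.828, 0.287), RR gives ψ = 0.197, H_out = 5.131 kJ/mol
  T = 350.9 K: K = (1.870, 0.291), RR gives ψ = 0.228, H_out = 6.066 kJ/mol
Linear interpolation between T = 350.9 (H_out = 6.066) and T = 352.1 (H_out = 6.881) on hF = 6.153 gives T ≈ 351.0 K, at which ψ = 0.23.

T = 351.0 K, V/F = 0.23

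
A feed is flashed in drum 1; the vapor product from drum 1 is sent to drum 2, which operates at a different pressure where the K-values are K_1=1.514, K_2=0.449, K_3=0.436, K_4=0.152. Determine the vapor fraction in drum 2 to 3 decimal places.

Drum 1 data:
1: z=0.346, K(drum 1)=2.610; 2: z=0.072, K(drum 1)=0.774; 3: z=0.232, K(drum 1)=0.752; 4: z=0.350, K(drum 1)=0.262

Drum 1:
Rachford–Rice: g(ψ₁) = Σ zᵢ(Kᵢ−1)/(1+ψ₁(Kᵢ−1)) = 0.
Check two-phase: ΣzᵢKᵢ = 1.225 > 1 and Σzᵢ/Kᵢ = 1.870 > 1, so g(0) = 0.225 > 0 and g(1) = -0.870 < 0.
Newton iteration, ψ₁⁰ = 0.49:
  ψ₁ = 0.490: g = -0.1770, g' = -0.771 → ψ₁ = 0.260
  ψ₁ = 0.260: g = -0.0061, g' = -0.758 → ψ₁ = 0.252
Converged at ψ₁ = 0.252.
Drum-1 compositions:
  1: x = 0.246, y = 0.642
  2: x = 0.076, y = 0.059
  3: x = 0.247, y = 0.186
  4: x = 0.430, y = 0.113
Drum-2 feed = drum-1 vapor: z₂ = (0.6421, 0.0591, 0.1861, 0.1127).
Drum 2:
Newton iteration, ψ₂⁰ = 0.5:
  ψ₂ = 0.500: g = -0.0945, g' = -0.501 → ψ₂ = 0.311
  ψ₂ = 0.311: g = -0.0119, g' = -0.389 → ψ₂ = 0.281
  ψ₂ = 0.281: g = -0.0002, g' = -0.378 → ψ₂ = 0.280
Converged at ψ₂ = 0.280.
  1: x = 0.561, y = 0.850
  2: x = 0.070, y = 0.031
  3: x = 0.221, y = 0.096
  4: x = 0.148, y = 0.022

V/F (drum 2) = 0.280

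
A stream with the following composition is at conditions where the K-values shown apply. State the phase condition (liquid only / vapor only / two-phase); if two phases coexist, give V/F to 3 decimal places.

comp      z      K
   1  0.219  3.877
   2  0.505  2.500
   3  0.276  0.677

vapor only

ΣzᵢKᵢ = 2.298; Σzᵢ/Kᵢ = 0.666.
Since Σzᵢ/Kᵢ < 1 the mixture is above its dew point — single vapor phase.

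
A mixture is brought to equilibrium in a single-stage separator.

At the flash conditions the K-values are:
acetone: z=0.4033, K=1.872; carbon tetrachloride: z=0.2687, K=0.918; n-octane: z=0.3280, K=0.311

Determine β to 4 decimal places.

Material balance + equilibrium reduce to Σ zᵢ(Kᵢ−1)/(1+β(Kᵢ−1)) = 0.
Feasibility: ΣzᵢKᵢ = 1.1037, Σzᵢ/Kᵢ = 1.5628 — both > 1, two phases present.
Newton iteration, β⁰ = 0.36:
  β = 0.3600: g = -0.05559, g' = -0.4549 → β = 0.2378
  β = 0.2378: g = -0.00147, g' = -0.4350 → β = 0.2344
Converged at β = 0.2344.

β = 0.2344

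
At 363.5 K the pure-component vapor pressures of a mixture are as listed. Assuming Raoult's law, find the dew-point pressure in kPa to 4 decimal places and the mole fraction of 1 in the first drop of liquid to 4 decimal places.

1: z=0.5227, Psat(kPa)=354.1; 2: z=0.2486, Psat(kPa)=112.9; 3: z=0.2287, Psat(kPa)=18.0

Pdew = 61.0365 kPa, x_1 = 0.0901

At the dew point ψ → 1, so Σzᵢ/Kᵢ = 1 with Kᵢ = Pᵢˢᵃᵗ/P ⇒ 1/P = Σzᵢ/Pᵢˢᵃᵗ.
1/P = 0.5227/354.1 + 0.2486/112.9 + 0.2287/18.0 = 0.0163836 ⇒ P = 61.0365 kPa
xᵢ = zᵢP/Pᵢˢᵃᵗ ⇒ x_1 = 0.5227·61.0365/354.1 = 0.0901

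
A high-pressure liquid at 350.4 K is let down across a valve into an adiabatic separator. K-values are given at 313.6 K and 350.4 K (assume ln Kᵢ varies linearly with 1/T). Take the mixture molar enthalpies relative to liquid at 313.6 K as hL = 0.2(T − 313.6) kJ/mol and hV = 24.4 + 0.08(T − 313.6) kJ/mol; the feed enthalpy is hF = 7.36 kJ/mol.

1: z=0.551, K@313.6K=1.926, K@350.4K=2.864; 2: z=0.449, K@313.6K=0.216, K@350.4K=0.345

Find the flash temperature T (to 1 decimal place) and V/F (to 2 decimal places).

T = 317.6 K, V/F = 0.27

Adiabatic flash: solve Rachford–Rice at each trial T, then check hF = ψ·hV(T) + (1−ψ)·hL(T).
  T = 313.6 K: K = (1.926, 0.216), RR gives ψ = 0.218, H_out = 5.317 kJ/mol
  T = 350.4 K: K = (2.864, 0.345), RR gives ψ = 0.600, H_out = 19.357 kJ/mol
  T = 332.0 K: K = (2.375, 0.277), RR gives ψ = 0.435, H_out = 13.333 kJ/mol
  T = 322.8 K: K = (2.145, 0.245), RR gives ψ = 0.338, H_out = 9.712 kJ/mol
  T = 318.2 K: K = (2.034, 0.230), RR gives ψ = 0.282, H_out = 7.639 kJ/mol
  T = 315.9 K: K = (1.980, 0.223), RR gives ψ = 0.251, H_out = 6.514 kJ/mol
Linear interpolation between T = 315.9 (H_out = 6.514) and T = 318.2 (H_out = 7.639) on hF = 7.36 gives T ≈ 317.6 K, at which ψ = 0.27.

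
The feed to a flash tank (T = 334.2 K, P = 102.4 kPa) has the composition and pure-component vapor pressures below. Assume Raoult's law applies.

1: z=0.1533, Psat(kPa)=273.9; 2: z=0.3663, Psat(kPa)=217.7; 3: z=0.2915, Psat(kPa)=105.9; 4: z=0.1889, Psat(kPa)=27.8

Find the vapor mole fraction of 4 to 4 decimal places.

y_4 = 0.1247

Raoult's law: Kᵢ = Pᵢˢᵃᵗ/P = Pᵢˢᵃᵗ/102.4.
  K_1 = 273.9/102.4 = 2.674805, K_2 = 217.7/102.4 = 2.125977, K_3 = 105.9/102.4 = 1.034180, K_4 = 27.8/102.4 = 0.271484
Newton–Raphson from V/F = 0.5:
  V/F = 0.5000: g = 0.19695, g' = -0.5659 → V/F = 0.8481
  V/F = 0.8481: g = -0.03334, g' = -0.8816 → V/F = 0.8102
  V/F = 0.8102: g = -0.00157, g' = -0.8019 → V/F = 0.8083
Converged at V/F = 0.8083.
Compositions from xᵢ = zᵢ/(1+V/F(Kᵢ−1)), yᵢ = Kᵢxᵢ:
  1: x = 0.0651, y = 0.1742
  2: x = 0.1918, y = 0.4077
  3: x = 0.2837, y = 0.2934
  4: x = 0.4594, y = 0.1247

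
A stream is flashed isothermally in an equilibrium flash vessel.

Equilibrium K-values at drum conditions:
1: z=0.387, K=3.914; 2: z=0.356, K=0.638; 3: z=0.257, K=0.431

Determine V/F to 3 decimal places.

Material balance + equilibrium reduce to Σ zᵢ(Kᵢ−1)/(1+V/F(Kᵢ−1)) = 0.
Feasibility: ΣzᵢKᵢ = 1.853, Σzᵢ/Kᵢ = 1.253 — both > 1, two phases present.
Newton iteration, V/F⁰ = 0.43:
  V/F = 0.430: g = 0.1543, g' = -0.859 → V/F = 0.610
  V/F = 0.610: g = 0.0169, g' = -0.698 → V/F = 0.634
Converged at V/F = 0.634.

V/F = 0.634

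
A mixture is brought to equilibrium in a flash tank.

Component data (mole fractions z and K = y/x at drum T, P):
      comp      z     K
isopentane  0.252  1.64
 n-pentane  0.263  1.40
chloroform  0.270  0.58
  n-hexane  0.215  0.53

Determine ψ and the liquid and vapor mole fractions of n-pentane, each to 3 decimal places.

Newton iteration, ψ⁰ = 0.5:
  ψ = 0.500: g = -0.0658, g' = -0.246 → ψ = 0.232
  ψ = 0.232: g = -0.0025, g' = -0.232 → ψ = 0.222
Converged at ψ = 0.222.
Compositions from xᵢ = zᵢ/(1+ψ(Kᵢ−1)), yᵢ = Kᵢxᵢ:
  isopentane: x = 0.221, y = 0.362
  n-pentane: x = 0.242, y = 0.338
  chloroform: x = 0.298, y = 0.173
  n-hexane: x = 0.240, y = 0.127

ψ = 0.222, x_n-pentane = 0.242, y_n-pentane = 0.338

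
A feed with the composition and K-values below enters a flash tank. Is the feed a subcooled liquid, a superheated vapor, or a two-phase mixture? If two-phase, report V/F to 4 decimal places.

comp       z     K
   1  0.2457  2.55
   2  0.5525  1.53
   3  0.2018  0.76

ΣzᵢKᵢ = 1.6252; Σzᵢ/Kᵢ = 0.7230.
Since Σzᵢ/Kᵢ < 1 the mixture is above its dew point — single vapor phase.

superheated vapor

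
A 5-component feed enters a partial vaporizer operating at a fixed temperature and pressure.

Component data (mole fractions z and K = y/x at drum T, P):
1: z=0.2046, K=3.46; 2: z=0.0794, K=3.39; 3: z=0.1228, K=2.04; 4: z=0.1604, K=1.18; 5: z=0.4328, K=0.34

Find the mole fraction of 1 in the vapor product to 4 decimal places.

Material balance + equilibrium reduce to Σ zᵢ(Kᵢ−1)/(1+V/F(Kᵢ−1)) = 0.
Feasibility: ΣzᵢKᵢ = 1.5640, Σzᵢ/Kᵢ = 1.5516 — both > 1, two phases present.
Newton iteration, V/F⁰ = 0.5:
  V/F = 0.5000: g = -0.00368, g' = -0.8250 → V/F = 0.4955
Converged at V/F = 0.4955.
Compositions from xᵢ = zᵢ/(1+V/F(Kᵢ−1)), yᵢ = Kᵢxᵢ:
  1: x = 0.0922, y = 0.3190
  2: x = 0.0363, y = 0.1232
  3: x = 0.0810, y = 0.1653
  4: x = 0.1473, y = 0.1738
  5: x = 0.6431, y = 0.2187

y_1 = 0.3190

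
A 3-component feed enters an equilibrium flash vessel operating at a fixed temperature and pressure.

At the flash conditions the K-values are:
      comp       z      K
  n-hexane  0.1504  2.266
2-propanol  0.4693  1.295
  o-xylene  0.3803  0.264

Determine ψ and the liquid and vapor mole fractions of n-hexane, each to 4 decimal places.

ψ = 0.1029, x_n-hexane = 0.1331, y_n-hexane = 0.3015

Let ψ = V/F and solve Σ zᵢ(Kᵢ−1)/(1+ψ(Kᵢ−1)) = 0.
Check two-phase: ΣzᵢKᵢ = 1.0489 > 1 and Σzᵢ/Kᵢ = 1.8693 > 1, so g(0) = 0.0489 > 0 and g(1) = -0.8693 < 0.
Newton iteration, ψ⁰ = 0.58:
  ψ = 0.5800: g = -0.26037, g' = -0.7371 → ψ = 0.2268
  ψ = 0.2268: g = -0.05827, g' = -0.4782 → ψ = 0.1049
  ψ = 0.1049: g = -0.00095, g' = -0.4682 → ψ = 0.1029
Converged at ψ = 0.1029.
Compositions from xᵢ = zᵢ/(1+ψ(Kᵢ−1)), yᵢ = Kᵢxᵢ:
  n-hexane: x = 0.1331, y = 0.3015
  2-propanol: x = 0.4555, y = 0.5898
  o-xylene: x = 0.4115, y = 0.1086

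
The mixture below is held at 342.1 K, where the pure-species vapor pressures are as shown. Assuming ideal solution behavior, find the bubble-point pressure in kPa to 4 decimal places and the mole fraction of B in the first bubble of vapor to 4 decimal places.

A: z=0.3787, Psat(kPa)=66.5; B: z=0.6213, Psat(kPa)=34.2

Pbub = 46.4320 kPa, y_B = 0.4576

At the bubble point ψ → 0, so ΣzᵢKᵢ = 1 with Kᵢ = Pᵢˢᵃᵗ/P ⇒ P = ΣzᵢPᵢˢᵃᵗ.
P = 0.3787·66.5 + 0.6213·34.2 = 46.4320 kPa
yᵢ = zᵢPᵢˢᵃᵗ/P ⇒ y_B = 0.6213·34.2/46.4320 = 0.4576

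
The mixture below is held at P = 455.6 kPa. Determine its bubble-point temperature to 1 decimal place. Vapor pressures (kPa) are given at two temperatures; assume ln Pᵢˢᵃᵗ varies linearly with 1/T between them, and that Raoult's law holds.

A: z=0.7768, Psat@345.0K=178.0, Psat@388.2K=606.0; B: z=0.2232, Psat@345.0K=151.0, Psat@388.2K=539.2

Bubble-point temperature: ΣzᵢPᵢˢᵃᵗ(T) = P. Interpolate ln Pᵢˢᵃᵗ = aᵢ + bᵢ/T.
  T = 345.0 K: ΣzᵢPᵢˢᵃᵗ = 171.97 kPa
  T = 388.2 K: ΣzᵢPᵢˢᵃᵗ = 591.09 kPa
  T = 366.6 K: ΣzᵢPᵢˢᵃᵗ = 330.62 kPa
  T = 377.4 K: ΣzᵢPᵢˢᵃᵗ = 445.76 kPa
  T = 382.8 K: ΣzᵢPᵢˢᵃᵗ = 514.33 kPa
  T = 380.1 K: ΣzᵢPᵢˢᵃᵗ = 479.06 kPa
Interpolating between 377.4 K and 380.1 K gives T ≈ 378.2 K.

T = 378.2 K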